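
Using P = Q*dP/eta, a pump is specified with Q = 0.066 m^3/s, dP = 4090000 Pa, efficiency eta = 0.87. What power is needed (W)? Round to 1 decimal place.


P = Q * dP / eta
P = 0.066 * 4090000 / 0.87
P = 269940.0 / 0.87
P = 310275.9 W


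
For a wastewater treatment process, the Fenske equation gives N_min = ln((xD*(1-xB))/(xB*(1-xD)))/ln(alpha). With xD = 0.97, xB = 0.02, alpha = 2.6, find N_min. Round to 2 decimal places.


N_min = ln((xD*(1-xB))/(xB*(1-xD))) / ln(alpha)
Numerator inside ln: 0.9506 / 0.0006 = 1584.333333
ln(1584.333333) = 7.367919
ln(alpha) = ln(2.6) = 0.955511
N_min = 7.367919 / 0.955511 = 7.71


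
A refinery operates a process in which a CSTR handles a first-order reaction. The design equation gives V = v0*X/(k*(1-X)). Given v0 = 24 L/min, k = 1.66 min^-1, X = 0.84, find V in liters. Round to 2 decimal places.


V = v0 * X / (k * (1 - X))
V = 24 * 0.84 / (1.66 * (1 - 0.84))
V = 20.16 / (1.66 * 0.16)
V = 20.16 / 0.2656
V = 75.90 L


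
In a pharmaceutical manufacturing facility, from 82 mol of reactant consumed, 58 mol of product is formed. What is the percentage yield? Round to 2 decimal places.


Yield = (moles product / moles consumed) * 100%
Yield = (58 / 82) * 100
Yield = 0.7073 * 100
Yield = 70.73%


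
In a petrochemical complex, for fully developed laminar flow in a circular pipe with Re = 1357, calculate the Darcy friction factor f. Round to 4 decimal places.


f = 64 / Re
f = 64 / 1357
f = 0.0472


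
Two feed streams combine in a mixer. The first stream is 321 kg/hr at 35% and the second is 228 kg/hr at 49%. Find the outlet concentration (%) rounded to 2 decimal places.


Mass balance on solute: F1*x1 + F2*x2 = F3*x3
F3 = F1 + F2 = 321 + 228 = 549 kg/hr
x3 = (F1*x1 + F2*x2)/F3
x3 = (321*0.35 + 228*0.49) / 549
x3 = 40.81%


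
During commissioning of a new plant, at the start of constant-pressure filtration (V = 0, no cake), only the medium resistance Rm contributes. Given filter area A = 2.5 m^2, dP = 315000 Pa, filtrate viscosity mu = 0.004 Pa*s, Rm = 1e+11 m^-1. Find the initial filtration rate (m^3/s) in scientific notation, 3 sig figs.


rate = A * dP / (mu * Rm)
rate = 2.5 * 315000 / (0.004 * 1e+11)
rate = 787500.0 / 4.000e+08
rate = 1.97e-03 m^3/s


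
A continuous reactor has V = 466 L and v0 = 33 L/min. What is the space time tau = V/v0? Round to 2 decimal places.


tau = V / v0
tau = 466 / 33
tau = 14.12 min


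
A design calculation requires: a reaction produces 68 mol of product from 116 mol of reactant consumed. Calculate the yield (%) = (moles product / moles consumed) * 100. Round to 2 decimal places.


Yield = (moles product / moles consumed) * 100%
Yield = (68 / 116) * 100
Yield = 0.5862 * 100
Yield = 58.62%


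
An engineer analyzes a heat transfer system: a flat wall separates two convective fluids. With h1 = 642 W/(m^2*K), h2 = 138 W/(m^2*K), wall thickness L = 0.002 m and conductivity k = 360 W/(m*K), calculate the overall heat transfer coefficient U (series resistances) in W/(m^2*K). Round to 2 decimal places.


1/U = 1/h1 + L/k + 1/h2
1/U = 1/642 + 0.002/360 + 1/138
1/U = 0.0015576324 + 5.5556e-06 + 0.0072463768
1/U = 0.0088095648
U = 113.51 W/(m^2*K)


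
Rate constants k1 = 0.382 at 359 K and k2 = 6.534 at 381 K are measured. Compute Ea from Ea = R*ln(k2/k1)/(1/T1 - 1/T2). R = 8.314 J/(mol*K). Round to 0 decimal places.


Ea = R * ln(k2/k1) / (1/T1 - 1/T2)
ln(k2/k1) = ln(6.534/0.382) = 2.839354
1/T1 - 1/T2 = 1/359 - 1/381 = 0.000160843404
Ea = 8.314 * 2.839354 / 0.000160843404
Ea = 146766 J/mol


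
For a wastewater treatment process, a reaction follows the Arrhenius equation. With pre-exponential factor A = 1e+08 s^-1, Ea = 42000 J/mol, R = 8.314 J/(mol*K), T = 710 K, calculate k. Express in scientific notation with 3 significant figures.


k = A * exp(-Ea/(R*T))
k = 1e+08 * exp(-42000 / (8.314 * 710))
k = 1e+08 * exp(-7.115099)
k = 8.13e+04


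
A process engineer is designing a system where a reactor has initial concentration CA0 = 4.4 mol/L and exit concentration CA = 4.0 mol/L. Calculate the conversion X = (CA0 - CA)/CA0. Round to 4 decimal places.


X = (CA0 - CA) / CA0
X = (4.4 - 4.0) / 4.4
X = 0.4 / 4.4
X = 0.0909


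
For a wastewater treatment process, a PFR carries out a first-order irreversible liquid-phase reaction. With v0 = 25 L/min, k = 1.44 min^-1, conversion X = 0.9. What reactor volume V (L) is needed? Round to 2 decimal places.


V = (v0/k) * ln(1/(1-X))
V = (25/1.44) * ln(1/(1-0.9))
V = 17.361111 * ln(10.0)
V = 17.361111 * 2.302585
V = 39.98 L


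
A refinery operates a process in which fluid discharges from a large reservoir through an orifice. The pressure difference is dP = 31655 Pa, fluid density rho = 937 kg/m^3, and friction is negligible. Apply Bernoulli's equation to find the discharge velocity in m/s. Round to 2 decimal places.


v = sqrt(2*dP/rho)
v = sqrt(2*31655/937)
v = sqrt(67.566702)
v = 8.22 m/s


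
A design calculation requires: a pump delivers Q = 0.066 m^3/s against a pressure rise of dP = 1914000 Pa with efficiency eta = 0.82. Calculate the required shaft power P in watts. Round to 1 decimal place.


P = Q * dP / eta
P = 0.066 * 1914000 / 0.82
P = 126324.0 / 0.82
P = 154053.7 W


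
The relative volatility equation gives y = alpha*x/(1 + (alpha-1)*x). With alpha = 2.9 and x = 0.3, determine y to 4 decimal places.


y = alpha*x / (1 + (alpha-1)*x)
y = 2.9*0.3 / (1 + (2.9-1)*0.3)
y = 0.87 / (1 + 0.57)
y = 0.87 / 1.57
y = 0.5541


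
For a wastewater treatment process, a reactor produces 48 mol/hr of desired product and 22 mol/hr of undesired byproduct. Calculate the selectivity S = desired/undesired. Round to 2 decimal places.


S = desired product rate / undesired product rate
S = 48 / 22
S = 2.18


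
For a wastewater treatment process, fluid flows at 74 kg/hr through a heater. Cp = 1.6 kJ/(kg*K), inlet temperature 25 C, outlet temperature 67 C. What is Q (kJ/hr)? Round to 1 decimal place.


Q = m_dot * Cp * (T2 - T1)
Q = 74 * 1.6 * (67 - 25)
Q = 74 * 1.6 * 42
Q = 4972.8 kJ/hr


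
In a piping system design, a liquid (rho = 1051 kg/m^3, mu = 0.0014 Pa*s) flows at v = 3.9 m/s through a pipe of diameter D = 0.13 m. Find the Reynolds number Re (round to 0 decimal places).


Re = rho * v * D / mu
Re = 1051 * 3.9 * 0.13 / 0.0014
Re = 532.857 / 0.0014
Re = 380612


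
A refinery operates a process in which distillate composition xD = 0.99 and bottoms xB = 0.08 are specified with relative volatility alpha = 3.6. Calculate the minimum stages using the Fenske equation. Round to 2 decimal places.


N_min = ln((xD*(1-xB))/(xB*(1-xD))) / ln(alpha)
Numerator inside ln: 0.9108 / 0.0008 = 1138.5
ln(1138.5) = 7.037467
ln(alpha) = ln(3.6) = 1.280934
N_min = 7.037467 / 1.280934 = 5.49


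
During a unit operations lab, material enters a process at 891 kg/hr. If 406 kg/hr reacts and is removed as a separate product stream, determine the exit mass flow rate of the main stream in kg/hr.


Steady-state mass balance on the main outlet: F_out = F_in - F_removed
F_out = 891 - 406
F_out = 485 kg/hr


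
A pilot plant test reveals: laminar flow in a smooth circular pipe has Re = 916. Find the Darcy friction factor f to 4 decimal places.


f = 64 / Re
f = 64 / 916
f = 0.0699


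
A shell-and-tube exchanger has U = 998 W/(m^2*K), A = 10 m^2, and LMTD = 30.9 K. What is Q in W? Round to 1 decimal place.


Q = U * A * LMTD
Q = 998 * 10 * 30.9
Q = 308382.0 W


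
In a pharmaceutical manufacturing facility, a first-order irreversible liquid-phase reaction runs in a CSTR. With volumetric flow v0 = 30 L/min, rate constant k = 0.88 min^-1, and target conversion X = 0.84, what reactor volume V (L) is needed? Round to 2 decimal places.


V = v0 * X / (k * (1 - X))
V = 30 * 0.84 / (0.88 * (1 - 0.84))
V = 25.2 / (0.88 * 0.16)
V = 25.2 / 0.1408
V = 178.98 L


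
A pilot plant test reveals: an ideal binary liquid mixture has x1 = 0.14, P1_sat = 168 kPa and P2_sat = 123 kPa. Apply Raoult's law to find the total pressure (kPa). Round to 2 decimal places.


P = x1*P1_sat + x2*P2_sat
x2 = 1 - x1 = 1 - 0.14 = 0.86
P = 0.14*168 + 0.86*123
P = 23.52 + 105.78
P = 129.30 kPa


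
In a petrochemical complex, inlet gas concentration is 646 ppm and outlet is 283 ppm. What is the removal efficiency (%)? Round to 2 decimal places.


Efficiency = (G_in - G_out) / G_in * 100%
Efficiency = (646 - 283) / 646 * 100
Efficiency = 363 / 646 * 100
Efficiency = 56.19%


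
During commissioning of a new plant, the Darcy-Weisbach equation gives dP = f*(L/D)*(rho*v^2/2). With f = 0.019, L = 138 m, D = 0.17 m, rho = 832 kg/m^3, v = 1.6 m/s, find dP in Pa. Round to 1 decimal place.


dP = f * (L/D) * (rho*v^2/2)
dP = 0.019 * (138/0.17) * (832*1.6^2/2)
L/D = 811.76470588
rho*v^2/2 = 832*2.56/2 = 1064.96
dP = 0.019 * 811.76470588 * 1064.96
dP = 16425.4 Pa


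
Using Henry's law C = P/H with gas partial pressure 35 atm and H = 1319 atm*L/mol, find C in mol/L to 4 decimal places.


C = P / H
C = 35 / 1319
C = 0.0265 mol/L


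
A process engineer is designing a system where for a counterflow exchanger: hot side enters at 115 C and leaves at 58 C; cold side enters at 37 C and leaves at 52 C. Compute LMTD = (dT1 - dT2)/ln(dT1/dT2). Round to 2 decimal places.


dT1 = Th_in - Tc_out = 115 - 52 = 63
dT2 = Th_out - Tc_in = 58 - 37 = 21
LMTD = (dT1 - dT2) / ln(dT1/dT2)
LMTD = (63 - 21) / ln(63/21)
LMTD = 38.23 K


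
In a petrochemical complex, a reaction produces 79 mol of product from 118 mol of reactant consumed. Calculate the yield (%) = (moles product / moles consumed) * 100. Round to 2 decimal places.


Yield = (moles product / moles consumed) * 100%
Yield = (79 / 118) * 100
Yield = 0.6695 * 100
Yield = 66.95%


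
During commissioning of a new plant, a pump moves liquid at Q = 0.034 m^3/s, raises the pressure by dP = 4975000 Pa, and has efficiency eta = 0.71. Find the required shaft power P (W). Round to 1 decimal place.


P = Q * dP / eta
P = 0.034 * 4975000 / 0.71
P = 169150.0 / 0.71
P = 238239.4 W


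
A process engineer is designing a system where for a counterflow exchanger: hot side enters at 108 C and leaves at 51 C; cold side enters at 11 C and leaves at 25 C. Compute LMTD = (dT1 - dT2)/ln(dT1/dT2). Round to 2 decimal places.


dT1 = Th_in - Tc_out = 108 - 25 = 83
dT2 = Th_out - Tc_in = 51 - 11 = 40
LMTD = (dT1 - dT2) / ln(dT1/dT2)
LMTD = (83 - 40) / ln(83/40)
LMTD = 58.91 K


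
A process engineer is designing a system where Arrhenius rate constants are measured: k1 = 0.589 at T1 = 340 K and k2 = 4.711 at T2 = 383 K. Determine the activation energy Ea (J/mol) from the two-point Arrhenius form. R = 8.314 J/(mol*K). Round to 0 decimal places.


Ea = R * ln(k2/k1) / (1/T1 - 1/T2)
ln(k2/k1) = ln(4.711/0.589) = 2.0792293
1/T1 - 1/T2 = 1/340 - 1/383 = 0.000330210413
Ea = 8.314 * 2.0792293 / 0.000330210413
Ea = 52351 J/mol


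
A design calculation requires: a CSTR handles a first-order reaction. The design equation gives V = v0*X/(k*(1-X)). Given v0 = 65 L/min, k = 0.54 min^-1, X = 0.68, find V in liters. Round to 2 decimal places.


V = v0 * X / (k * (1 - X))
V = 65 * 0.68 / (0.54 * (1 - 0.68))
V = 44.2 / (0.54 * 0.32)
V = 44.2 / 0.1728
V = 255.79 L


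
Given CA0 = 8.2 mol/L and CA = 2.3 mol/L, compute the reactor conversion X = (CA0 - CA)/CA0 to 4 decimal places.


X = (CA0 - CA) / CA0
X = (8.2 - 2.3) / 8.2
X = 5.9 / 8.2
X = 0.7195


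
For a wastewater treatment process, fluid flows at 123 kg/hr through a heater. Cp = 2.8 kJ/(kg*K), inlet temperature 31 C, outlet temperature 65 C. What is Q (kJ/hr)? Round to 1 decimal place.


Q = m_dot * Cp * (T2 - T1)
Q = 123 * 2.8 * (65 - 31)
Q = 123 * 2.8 * 34
Q = 11709.6 kJ/hr


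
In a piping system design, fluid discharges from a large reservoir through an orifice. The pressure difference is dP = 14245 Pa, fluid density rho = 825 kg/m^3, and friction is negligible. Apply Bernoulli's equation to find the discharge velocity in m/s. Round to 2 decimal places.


v = sqrt(2*dP/rho)
v = sqrt(2*14245/825)
v = sqrt(34.533333)
v = 5.88 m/s


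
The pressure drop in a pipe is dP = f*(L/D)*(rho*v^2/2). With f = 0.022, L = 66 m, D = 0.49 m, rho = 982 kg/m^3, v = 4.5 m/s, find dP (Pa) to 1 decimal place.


dP = f * (L/D) * (rho*v^2/2)
dP = 0.022 * (66/0.49) * (982*4.5^2/2)
L/D = 134.69387755
rho*v^2/2 = 982*20.25/2 = 9942.75
dP = 0.022 * 134.69387755 * 9942.75
dP = 29463.0 Pa


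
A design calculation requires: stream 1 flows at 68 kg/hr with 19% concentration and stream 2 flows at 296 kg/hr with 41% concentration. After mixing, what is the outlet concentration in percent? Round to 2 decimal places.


Mass balance on solute: F1*x1 + F2*x2 = F3*x3
F3 = F1 + F2 = 68 + 296 = 364 kg/hr
x3 = (F1*x1 + F2*x2)/F3
x3 = (68*0.19 + 296*0.41) / 364
x3 = 36.89%


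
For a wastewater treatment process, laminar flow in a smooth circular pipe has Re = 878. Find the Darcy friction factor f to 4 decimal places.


f = 64 / Re
f = 64 / 878
f = 0.0729


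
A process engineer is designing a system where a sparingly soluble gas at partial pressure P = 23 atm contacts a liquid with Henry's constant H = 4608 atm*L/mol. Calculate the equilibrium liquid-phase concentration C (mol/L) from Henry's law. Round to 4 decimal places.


C = P / H
C = 23 / 4608
C = 0.0050 mol/L


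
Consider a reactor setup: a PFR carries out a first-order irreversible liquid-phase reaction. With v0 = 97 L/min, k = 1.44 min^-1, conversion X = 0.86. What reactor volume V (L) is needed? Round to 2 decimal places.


V = (v0/k) * ln(1/(1-X))
V = (97/1.44) * ln(1/(1-0.86))
V = 67.361111 * ln(7.142857)
V = 67.361111 * 1.966113
V = 132.44 L


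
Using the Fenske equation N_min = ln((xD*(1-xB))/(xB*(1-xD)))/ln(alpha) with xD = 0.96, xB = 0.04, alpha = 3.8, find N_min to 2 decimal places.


N_min = ln((xD*(1-xB))/(xB*(1-xD))) / ln(alpha)
Numerator inside ln: 0.9216 / 0.0016 = 576.0
ln(576.0) = 6.356108
ln(alpha) = ln(3.8) = 1.335001
N_min = 6.356108 / 1.335001 = 4.76


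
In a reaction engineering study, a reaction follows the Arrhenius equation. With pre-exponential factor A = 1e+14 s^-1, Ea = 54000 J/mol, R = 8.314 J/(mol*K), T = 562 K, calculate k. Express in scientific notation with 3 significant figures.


k = A * exp(-Ea/(R*T))
k = 1e+14 * exp(-54000 / (8.314 * 562))
k = 1e+14 * exp(-11.557061)
k = 9.57e+08


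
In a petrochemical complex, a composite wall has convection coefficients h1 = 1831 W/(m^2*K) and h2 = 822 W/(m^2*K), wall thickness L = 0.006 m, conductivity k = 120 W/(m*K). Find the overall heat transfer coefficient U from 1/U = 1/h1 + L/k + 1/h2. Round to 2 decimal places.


1/U = 1/h1 + L/k + 1/h2
1/U = 1/1831 + 0.006/120 + 1/822
1/U = 0.0005461496 + 5e-05 + 0.001216545
1/U = 0.0018126946
U = 551.66 W/(m^2*K)


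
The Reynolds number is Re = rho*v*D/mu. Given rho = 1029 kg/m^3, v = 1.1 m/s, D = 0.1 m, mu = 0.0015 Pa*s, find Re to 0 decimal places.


Re = rho * v * D / mu
Re = 1029 * 1.1 * 0.1 / 0.0015
Re = 113.19 / 0.0015
Re = 75460


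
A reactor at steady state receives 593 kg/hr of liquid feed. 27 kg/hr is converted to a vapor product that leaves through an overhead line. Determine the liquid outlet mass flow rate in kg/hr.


Steady-state mass balance on the main outlet: F_out = F_in - F_removed
F_out = 593 - 27
F_out = 566 kg/hr


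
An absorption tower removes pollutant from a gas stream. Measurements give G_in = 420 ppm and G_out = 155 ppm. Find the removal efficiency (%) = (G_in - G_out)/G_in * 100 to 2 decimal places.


Efficiency = (G_in - G_out) / G_in * 100%
Efficiency = (420 - 155) / 420 * 100
Efficiency = 265 / 420 * 100
Efficiency = 63.10%


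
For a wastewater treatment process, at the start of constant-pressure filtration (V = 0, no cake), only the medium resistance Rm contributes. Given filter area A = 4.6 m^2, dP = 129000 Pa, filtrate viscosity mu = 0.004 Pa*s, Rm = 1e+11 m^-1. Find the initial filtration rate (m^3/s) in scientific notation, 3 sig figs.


rate = A * dP / (mu * Rm)
rate = 4.6 * 129000 / (0.004 * 1e+11)
rate = 593400.0 / 4.000e+08
rate = 1.48e-03 m^3/s


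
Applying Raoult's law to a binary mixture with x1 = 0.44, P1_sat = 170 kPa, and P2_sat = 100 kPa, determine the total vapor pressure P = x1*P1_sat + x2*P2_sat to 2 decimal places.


P = x1*P1_sat + x2*P2_sat
x2 = 1 - x1 = 1 - 0.44 = 0.56
P = 0.44*170 + 0.56*100
P = 74.8 + 56.0
P = 130.80 kPa


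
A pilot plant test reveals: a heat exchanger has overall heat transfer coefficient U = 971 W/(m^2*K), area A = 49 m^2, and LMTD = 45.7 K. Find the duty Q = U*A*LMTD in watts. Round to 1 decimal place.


Q = U * A * LMTD
Q = 971 * 49 * 45.7
Q = 2174360.3 W


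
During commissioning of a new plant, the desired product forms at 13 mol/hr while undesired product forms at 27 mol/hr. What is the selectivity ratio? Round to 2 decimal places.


S = desired product rate / undesired product rate
S = 13 / 27
S = 0.48


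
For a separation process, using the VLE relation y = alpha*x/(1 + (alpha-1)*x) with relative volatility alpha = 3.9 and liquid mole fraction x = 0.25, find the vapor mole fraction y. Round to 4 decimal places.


y = alpha*x / (1 + (alpha-1)*x)
y = 3.9*0.25 / (1 + (3.9-1)*0.25)
y = 0.975 / (1 + 0.725)
y = 0.975 / 1.725
y = 0.5652


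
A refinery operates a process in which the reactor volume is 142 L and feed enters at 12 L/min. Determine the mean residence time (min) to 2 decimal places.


tau = V / v0
tau = 142 / 12
tau = 11.83 min


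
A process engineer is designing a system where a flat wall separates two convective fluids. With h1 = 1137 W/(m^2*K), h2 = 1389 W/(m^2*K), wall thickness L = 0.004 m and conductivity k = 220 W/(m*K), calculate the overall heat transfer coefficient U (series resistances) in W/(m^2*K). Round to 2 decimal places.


1/U = 1/h1 + L/k + 1/h2
1/U = 1/1137 + 0.004/220 + 1/1389
1/U = 0.0008795075 + 1.81818e-05 + 0.0007199424
1/U = 0.0016176317
U = 618.19 W/(m^2*K)


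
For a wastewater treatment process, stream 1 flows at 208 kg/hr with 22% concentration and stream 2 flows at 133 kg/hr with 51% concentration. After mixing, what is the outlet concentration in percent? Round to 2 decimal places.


Mass balance on solute: F1*x1 + F2*x2 = F3*x3
F3 = F1 + F2 = 208 + 133 = 341 kg/hr
x3 = (F1*x1 + F2*x2)/F3
x3 = (208*0.22 + 133*0.51) / 341
x3 = 33.31%


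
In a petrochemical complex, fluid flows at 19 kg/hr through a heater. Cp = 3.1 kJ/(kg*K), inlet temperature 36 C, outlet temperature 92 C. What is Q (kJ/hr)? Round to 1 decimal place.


Q = m_dot * Cp * (T2 - T1)
Q = 19 * 3.1 * (92 - 36)
Q = 19 * 3.1 * 56
Q = 3298.4 kJ/hr


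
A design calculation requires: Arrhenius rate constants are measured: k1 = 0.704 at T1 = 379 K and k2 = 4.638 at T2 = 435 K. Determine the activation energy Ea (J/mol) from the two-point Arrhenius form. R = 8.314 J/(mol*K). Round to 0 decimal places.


Ea = R * ln(k2/k1) / (1/T1 - 1/T2)
ln(k2/k1) = ln(4.638/0.704) = 1.8852602
1/T1 - 1/T2 = 1/379 - 1/435 = 0.000339671853
Ea = 8.314 * 1.8852602 / 0.000339671853
Ea = 46145 J/mol


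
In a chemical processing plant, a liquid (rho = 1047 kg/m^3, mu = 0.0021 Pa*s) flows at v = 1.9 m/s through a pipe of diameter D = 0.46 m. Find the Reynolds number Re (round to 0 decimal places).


Re = rho * v * D / mu
Re = 1047 * 1.9 * 0.46 / 0.0021
Re = 915.078 / 0.0021
Re = 435751


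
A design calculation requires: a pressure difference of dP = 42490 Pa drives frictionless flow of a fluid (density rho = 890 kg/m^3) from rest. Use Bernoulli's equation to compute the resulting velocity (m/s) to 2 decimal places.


v = sqrt(2*dP/rho)
v = sqrt(2*42490/890)
v = sqrt(95.483146)
v = 9.77 m/s


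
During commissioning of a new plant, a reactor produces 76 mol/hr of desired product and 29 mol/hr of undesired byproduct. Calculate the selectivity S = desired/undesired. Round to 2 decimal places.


S = desired product rate / undesired product rate
S = 76 / 29
S = 2.62


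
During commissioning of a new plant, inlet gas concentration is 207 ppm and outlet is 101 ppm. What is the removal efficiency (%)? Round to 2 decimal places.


Efficiency = (G_in - G_out) / G_in * 100%
Efficiency = (207 - 101) / 207 * 100
Efficiency = 106 / 207 * 100
Efficiency = 51.21%


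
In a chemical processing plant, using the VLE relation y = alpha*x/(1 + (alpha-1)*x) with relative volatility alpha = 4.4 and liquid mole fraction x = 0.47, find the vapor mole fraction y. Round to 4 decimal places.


y = alpha*x / (1 + (alpha-1)*x)
y = 4.4*0.47 / (1 + (4.4-1)*0.47)
y = 2.068 / (1 + 1.598)
y = 2.068 / 2.598
y = 0.7960


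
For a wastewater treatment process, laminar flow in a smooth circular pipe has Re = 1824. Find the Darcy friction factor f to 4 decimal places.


f = 64 / Re
f = 64 / 1824
f = 0.0351


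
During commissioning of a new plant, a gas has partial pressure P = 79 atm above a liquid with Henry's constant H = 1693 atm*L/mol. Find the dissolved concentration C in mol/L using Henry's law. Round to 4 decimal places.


C = P / H
C = 79 / 1693
C = 0.0467 mol/L


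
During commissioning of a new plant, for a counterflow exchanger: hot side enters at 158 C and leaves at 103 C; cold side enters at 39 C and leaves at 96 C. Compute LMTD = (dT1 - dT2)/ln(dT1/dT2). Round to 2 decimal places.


dT1 = Th_in - Tc_out = 158 - 96 = 62
dT2 = Th_out - Tc_in = 103 - 39 = 64
LMTD = (dT1 - dT2) / ln(dT1/dT2)
LMTD = (62 - 64) / ln(62/64)
LMTD = 62.99 K


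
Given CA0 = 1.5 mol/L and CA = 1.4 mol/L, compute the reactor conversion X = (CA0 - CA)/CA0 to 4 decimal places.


X = (CA0 - CA) / CA0
X = (1.5 - 1.4) / 1.5
X = 0.1 / 1.5
X = 0.0667


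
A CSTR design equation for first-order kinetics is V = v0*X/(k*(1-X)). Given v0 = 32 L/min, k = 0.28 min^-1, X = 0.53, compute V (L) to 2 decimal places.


V = v0 * X / (k * (1 - X))
V = 32 * 0.53 / (0.28 * (1 - 0.53))
V = 16.96 / (0.28 * 0.47)
V = 16.96 / 0.1316
V = 128.88 L


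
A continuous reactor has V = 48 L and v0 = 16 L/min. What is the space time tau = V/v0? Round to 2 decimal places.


tau = V / v0
tau = 48 / 16
tau = 3.00 min


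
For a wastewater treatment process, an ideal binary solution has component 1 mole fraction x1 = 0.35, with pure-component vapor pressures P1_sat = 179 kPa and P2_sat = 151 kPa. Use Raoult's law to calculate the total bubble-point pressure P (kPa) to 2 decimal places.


P = x1*P1_sat + x2*P2_sat
x2 = 1 - x1 = 1 - 0.35 = 0.65
P = 0.35*179 + 0.65*151
P = 62.65 + 98.15
P = 160.80 kPa


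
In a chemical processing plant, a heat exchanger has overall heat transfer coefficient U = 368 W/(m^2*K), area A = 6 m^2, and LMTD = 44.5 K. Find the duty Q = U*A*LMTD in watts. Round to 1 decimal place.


Q = U * A * LMTD
Q = 368 * 6 * 44.5
Q = 98256.0 W


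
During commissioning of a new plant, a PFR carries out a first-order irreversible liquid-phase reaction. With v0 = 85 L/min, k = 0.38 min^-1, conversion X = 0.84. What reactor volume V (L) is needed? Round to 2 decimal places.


V = (v0/k) * ln(1/(1-X))
V = (85/0.38) * ln(1/(1-0.84))
V = 223.684211 * ln(6.25)
V = 223.684211 * 1.832581
V = 409.92 L


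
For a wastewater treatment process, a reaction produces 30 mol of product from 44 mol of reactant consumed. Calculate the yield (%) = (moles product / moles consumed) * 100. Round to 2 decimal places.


Yield = (moles product / moles consumed) * 100%
Yield = (30 / 44) * 100
Yield = 0.6818 * 100
Yield = 68.18%


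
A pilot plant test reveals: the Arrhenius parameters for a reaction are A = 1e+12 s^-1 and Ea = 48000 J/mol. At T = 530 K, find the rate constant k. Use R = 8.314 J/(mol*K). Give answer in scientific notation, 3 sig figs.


k = A * exp(-Ea/(R*T))
k = 1e+12 * exp(-48000 / (8.314 * 530))
k = 1e+12 * exp(-10.893197)
k = 1.86e+07


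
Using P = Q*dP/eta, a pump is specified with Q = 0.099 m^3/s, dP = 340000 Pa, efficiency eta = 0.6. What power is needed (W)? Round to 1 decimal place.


P = Q * dP / eta
P = 0.099 * 340000 / 0.6
P = 33660.0 / 0.6
P = 56100.0 W


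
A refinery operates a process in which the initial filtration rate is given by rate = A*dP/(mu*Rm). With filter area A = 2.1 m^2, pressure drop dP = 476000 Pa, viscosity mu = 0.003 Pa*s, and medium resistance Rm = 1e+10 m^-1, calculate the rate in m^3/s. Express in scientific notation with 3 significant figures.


rate = A * dP / (mu * Rm)
rate = 2.1 * 476000 / (0.003 * 1e+10)
rate = 999600.0 / 3.000e+07
rate = 3.33e-02 m^3/s


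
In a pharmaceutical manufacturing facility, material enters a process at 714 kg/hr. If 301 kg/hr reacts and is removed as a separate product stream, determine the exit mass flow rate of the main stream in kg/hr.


Steady-state mass balance on the main outlet: F_out = F_in - F_removed
F_out = 714 - 301
F_out = 413 kg/hr


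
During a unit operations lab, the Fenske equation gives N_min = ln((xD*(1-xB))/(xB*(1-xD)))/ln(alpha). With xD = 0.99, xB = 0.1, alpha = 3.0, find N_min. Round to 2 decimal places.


N_min = ln((xD*(1-xB))/(xB*(1-xD))) / ln(alpha)
Numerator inside ln: 0.891 / 0.001 = 891.0
ln(891.0) = 6.792344
ln(alpha) = ln(3.0) = 1.098612
N_min = 6.792344 / 1.098612 = 6.18


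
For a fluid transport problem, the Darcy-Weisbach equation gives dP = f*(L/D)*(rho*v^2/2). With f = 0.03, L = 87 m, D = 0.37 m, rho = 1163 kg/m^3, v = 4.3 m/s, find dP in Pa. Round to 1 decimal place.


dP = f * (L/D) * (rho*v^2/2)
dP = 0.03 * (87/0.37) * (1163*4.3^2/2)
L/D = 235.13513514
rho*v^2/2 = 1163*18.49/2 = 10751.935
dP = 0.03 * 235.13513514 * 10751.935
dP = 75844.7 Pa


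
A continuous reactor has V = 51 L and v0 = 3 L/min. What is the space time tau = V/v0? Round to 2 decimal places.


tau = V / v0
tau = 51 / 3
tau = 17.00 min


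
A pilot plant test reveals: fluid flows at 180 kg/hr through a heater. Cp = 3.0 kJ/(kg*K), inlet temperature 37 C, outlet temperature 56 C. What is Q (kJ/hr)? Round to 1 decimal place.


Q = m_dot * Cp * (T2 - T1)
Q = 180 * 3.0 * (56 - 37)
Q = 180 * 3.0 * 19
Q = 10260.0 kJ/hr


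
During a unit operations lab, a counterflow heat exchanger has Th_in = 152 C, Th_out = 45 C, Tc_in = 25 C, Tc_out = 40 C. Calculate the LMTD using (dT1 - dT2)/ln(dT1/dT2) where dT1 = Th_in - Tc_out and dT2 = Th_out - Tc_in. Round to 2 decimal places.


dT1 = Th_in - Tc_out = 152 - 40 = 112
dT2 = Th_out - Tc_in = 45 - 25 = 20
LMTD = (dT1 - dT2) / ln(dT1/dT2)
LMTD = (112 - 20) / ln(112/20)
LMTD = 53.40 K


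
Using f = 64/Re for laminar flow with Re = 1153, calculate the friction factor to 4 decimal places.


f = 64 / Re
f = 64 / 1153
f = 0.0555


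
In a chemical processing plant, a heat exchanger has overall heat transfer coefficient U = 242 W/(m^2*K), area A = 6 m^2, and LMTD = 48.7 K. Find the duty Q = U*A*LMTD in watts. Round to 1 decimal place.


Q = U * A * LMTD
Q = 242 * 6 * 48.7
Q = 70712.4 W


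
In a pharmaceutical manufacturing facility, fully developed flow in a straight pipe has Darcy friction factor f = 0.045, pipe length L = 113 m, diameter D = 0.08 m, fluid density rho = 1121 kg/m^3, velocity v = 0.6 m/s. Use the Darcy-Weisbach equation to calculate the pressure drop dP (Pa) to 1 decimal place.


dP = f * (L/D) * (rho*v^2/2)
dP = 0.045 * (113/0.08) * (1121*0.6^2/2)
L/D = 1412.5
rho*v^2/2 = 1121*0.36/2 = 201.78
dP = 0.045 * 1412.5 * 201.78
dP = 12825.6 Pa


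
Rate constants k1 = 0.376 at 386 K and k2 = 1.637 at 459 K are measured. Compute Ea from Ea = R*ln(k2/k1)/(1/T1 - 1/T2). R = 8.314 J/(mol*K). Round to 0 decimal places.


Ea = R * ln(k2/k1) / (1/T1 - 1/T2)
ln(k2/k1) = ln(1.637/0.376) = 1.4710314
1/T1 - 1/T2 = 1/386 - 1/459 = 0.000412024338
Ea = 8.314 * 1.4710314 / 0.000412024338
Ea = 29683 J/mol


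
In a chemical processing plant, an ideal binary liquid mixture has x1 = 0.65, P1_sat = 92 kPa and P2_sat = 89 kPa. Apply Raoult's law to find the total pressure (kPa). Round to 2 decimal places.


P = x1*P1_sat + x2*P2_sat
x2 = 1 - x1 = 1 - 0.65 = 0.35
P = 0.65*92 + 0.35*89
P = 59.8 + 31.15
P = 90.95 kPa


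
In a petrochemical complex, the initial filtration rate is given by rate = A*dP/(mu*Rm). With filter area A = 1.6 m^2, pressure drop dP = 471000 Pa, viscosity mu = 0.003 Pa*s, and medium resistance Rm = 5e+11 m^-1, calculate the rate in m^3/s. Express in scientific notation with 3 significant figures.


rate = A * dP / (mu * Rm)
rate = 1.6 * 471000 / (0.003 * 5e+11)
rate = 753600.0 / 1.500e+09
rate = 5.02e-04 m^3/s


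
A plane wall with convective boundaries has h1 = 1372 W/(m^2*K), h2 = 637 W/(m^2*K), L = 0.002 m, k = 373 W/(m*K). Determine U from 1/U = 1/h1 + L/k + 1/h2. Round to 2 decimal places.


1/U = 1/h1 + L/k + 1/h2
1/U = 1/1372 + 0.002/373 + 1/637
1/U = 0.000728863 + 5.3619e-06 + 0.0015698587
1/U = 0.0023040836
U = 434.01 W/(m^2*K)


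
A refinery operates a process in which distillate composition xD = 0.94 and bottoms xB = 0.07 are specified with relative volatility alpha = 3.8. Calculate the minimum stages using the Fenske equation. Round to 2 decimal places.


N_min = ln((xD*(1-xB))/(xB*(1-xD))) / ln(alpha)
Numerator inside ln: 0.8742 / 0.0042 = 208.142857
ln(208.142857) = 5.338225
ln(alpha) = ln(3.8) = 1.335001
N_min = 5.338225 / 1.335001 = 4.00


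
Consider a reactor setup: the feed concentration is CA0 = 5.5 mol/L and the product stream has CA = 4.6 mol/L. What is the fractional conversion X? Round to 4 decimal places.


X = (CA0 - CA) / CA0
X = (5.5 - 4.6) / 5.5
X = 0.9 / 5.5
X = 0.1636


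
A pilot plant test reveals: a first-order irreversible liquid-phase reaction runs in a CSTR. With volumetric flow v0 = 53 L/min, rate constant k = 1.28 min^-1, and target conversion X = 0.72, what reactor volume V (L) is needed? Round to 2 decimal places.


V = v0 * X / (k * (1 - X))
V = 53 * 0.72 / (1.28 * (1 - 0.72))
V = 38.16 / (1.28 * 0.28)
V = 38.16 / 0.3584
V = 106.47 L


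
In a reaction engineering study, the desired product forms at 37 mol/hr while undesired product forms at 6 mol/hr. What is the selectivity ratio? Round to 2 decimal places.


S = desired product rate / undesired product rate
S = 37 / 6
S = 6.17


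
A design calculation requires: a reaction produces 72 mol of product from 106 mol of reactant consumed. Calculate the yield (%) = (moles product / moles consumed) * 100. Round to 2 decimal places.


Yield = (moles product / moles consumed) * 100%
Yield = (72 / 106) * 100
Yield = 0.6792 * 100
Yield = 67.92%


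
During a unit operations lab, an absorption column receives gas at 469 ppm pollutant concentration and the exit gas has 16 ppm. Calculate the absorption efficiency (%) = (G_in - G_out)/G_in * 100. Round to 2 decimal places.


Efficiency = (G_in - G_out) / G_in * 100%
Efficiency = (469 - 16) / 469 * 100
Efficiency = 453 / 469 * 100
Efficiency = 96.59%


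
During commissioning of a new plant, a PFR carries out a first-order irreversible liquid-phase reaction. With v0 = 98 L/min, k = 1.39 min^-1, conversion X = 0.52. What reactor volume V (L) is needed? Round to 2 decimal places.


V = (v0/k) * ln(1/(1-X))
V = (98/1.39) * ln(1/(1-0.52))
V = 70.503597 * ln(2.083333)
V = 70.503597 * 0.733969
V = 51.75 L


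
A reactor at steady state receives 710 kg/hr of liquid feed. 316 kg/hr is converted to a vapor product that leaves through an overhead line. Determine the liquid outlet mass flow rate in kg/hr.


Steady-state mass balance on the main outlet: F_out = F_in - F_removed
F_out = 710 - 316
F_out = 394 kg/hr


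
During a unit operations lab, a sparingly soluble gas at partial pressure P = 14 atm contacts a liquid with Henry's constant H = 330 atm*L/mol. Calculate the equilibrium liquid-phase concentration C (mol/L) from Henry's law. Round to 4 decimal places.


C = P / H
C = 14 / 330
C = 0.0424 mol/L


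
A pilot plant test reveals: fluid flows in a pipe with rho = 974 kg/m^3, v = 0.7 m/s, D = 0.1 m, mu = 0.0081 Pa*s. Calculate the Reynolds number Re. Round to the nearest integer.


Re = rho * v * D / mu
Re = 974 * 0.7 * 0.1 / 0.0081
Re = 68.18 / 0.0081
Re = 8417


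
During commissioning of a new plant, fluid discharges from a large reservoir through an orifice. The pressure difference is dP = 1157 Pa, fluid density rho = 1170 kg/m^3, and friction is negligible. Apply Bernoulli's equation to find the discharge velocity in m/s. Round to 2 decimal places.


v = sqrt(2*dP/rho)
v = sqrt(2*1157/1170)
v = sqrt(1.977778)
v = 1.41 m/s


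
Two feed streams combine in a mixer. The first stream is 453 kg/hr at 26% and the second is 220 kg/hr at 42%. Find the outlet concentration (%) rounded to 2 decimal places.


Mass balance on solute: F1*x1 + F2*x2 = F3*x3
F3 = F1 + F2 = 453 + 220 = 673 kg/hr
x3 = (F1*x1 + F2*x2)/F3
x3 = (453*0.26 + 220*0.42) / 673
x3 = 31.23%


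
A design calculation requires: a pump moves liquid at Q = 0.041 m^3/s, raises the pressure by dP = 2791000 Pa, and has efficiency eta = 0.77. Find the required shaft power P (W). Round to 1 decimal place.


P = Q * dP / eta
P = 0.041 * 2791000 / 0.77
P = 114431.0 / 0.77
P = 148611.7 W


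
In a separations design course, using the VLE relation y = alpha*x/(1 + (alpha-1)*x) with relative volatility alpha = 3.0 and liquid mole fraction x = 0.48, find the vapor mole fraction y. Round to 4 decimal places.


y = alpha*x / (1 + (alpha-1)*x)
y = 3.0*0.48 / (1 + (3.0-1)*0.48)
y = 1.44 / (1 + 0.96)
y = 1.44 / 1.96
y = 0.7347


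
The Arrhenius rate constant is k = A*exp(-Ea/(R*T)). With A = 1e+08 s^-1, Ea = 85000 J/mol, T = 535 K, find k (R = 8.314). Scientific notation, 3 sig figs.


k = A * exp(-Ea/(R*T))
k = 1e+08 * exp(-85000 / (8.314 * 535))
k = 1e+08 * exp(-19.109755)
k = 5.02e-01


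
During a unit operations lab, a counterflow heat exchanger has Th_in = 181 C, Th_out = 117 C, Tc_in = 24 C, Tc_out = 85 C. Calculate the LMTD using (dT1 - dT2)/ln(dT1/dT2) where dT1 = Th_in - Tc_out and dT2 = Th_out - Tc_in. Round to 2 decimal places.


dT1 = Th_in - Tc_out = 181 - 85 = 96
dT2 = Th_out - Tc_in = 117 - 24 = 93
LMTD = (dT1 - dT2) / ln(dT1/dT2)
LMTD = (96 - 93) / ln(96/93)
LMTD = 94.49 K


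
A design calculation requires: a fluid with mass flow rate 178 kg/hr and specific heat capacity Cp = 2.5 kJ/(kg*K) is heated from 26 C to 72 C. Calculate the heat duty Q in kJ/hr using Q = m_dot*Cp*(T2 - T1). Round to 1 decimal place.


Q = m_dot * Cp * (T2 - T1)
Q = 178 * 2.5 * (72 - 26)
Q = 178 * 2.5 * 46
Q = 20470.0 kJ/hr


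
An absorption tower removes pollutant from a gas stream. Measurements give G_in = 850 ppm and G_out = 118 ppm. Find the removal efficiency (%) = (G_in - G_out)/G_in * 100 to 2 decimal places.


Efficiency = (G_in - G_out) / G_in * 100%
Efficiency = (850 - 118) / 850 * 100
Efficiency = 732 / 850 * 100
Efficiency = 86.12%


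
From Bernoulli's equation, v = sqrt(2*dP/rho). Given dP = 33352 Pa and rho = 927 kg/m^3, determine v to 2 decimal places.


v = sqrt(2*dP/rho)
v = sqrt(2*33352/927)
v = sqrt(71.95685)
v = 8.48 m/s


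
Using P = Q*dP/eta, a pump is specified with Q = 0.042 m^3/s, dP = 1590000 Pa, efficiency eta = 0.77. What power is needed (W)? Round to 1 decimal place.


P = Q * dP / eta
P = 0.042 * 1590000 / 0.77
P = 66780.0 / 0.77
P = 86727.3 W


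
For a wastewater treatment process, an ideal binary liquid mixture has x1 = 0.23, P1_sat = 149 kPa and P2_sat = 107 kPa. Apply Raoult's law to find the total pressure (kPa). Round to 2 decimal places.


P = x1*P1_sat + x2*P2_sat
x2 = 1 - x1 = 1 - 0.23 = 0.77
P = 0.23*149 + 0.77*107
P = 34.27 + 82.39
P = 116.66 kPa


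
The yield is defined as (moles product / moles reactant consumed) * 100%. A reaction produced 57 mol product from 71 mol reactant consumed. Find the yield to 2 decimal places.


Yield = (moles product / moles consumed) * 100%
Yield = (57 / 71) * 100
Yield = 0.8028 * 100
Yield = 80.28%


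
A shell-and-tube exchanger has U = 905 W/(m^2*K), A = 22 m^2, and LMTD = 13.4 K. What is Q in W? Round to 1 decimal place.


Q = U * A * LMTD
Q = 905 * 22 * 13.4
Q = 266794.0 W


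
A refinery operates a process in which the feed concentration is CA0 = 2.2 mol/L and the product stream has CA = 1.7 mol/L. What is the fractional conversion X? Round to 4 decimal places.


X = (CA0 - CA) / CA0
X = (2.2 - 1.7) / 2.2
X = 0.5 / 2.2
X = 0.2273


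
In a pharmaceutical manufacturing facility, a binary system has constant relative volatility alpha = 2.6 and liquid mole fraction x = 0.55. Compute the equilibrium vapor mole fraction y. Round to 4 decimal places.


y = alpha*x / (1 + (alpha-1)*x)
y = 2.6*0.55 / (1 + (2.6-1)*0.55)
y = 1.43 / (1 + 0.88)
y = 1.43 / 1.88
y = 0.7606


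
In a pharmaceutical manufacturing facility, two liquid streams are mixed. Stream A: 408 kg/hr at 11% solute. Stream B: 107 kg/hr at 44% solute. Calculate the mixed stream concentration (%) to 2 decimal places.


Mass balance on solute: F1*x1 + F2*x2 = F3*x3
F3 = F1 + F2 = 408 + 107 = 515 kg/hr
x3 = (F1*x1 + F2*x2)/F3
x3 = (408*0.11 + 107*0.44) / 515
x3 = 17.86%


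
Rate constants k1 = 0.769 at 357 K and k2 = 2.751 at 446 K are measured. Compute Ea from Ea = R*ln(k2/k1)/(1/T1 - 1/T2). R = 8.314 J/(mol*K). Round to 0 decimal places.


Ea = R * ln(k2/k1) / (1/T1 - 1/T2)
ln(k2/k1) = ln(2.751/0.769) = 1.2746288
1/T1 - 1/T2 = 1/357 - 1/446 = 0.000558967982
Ea = 8.314 * 1.2746288 / 0.000558967982
Ea = 18959 J/mol


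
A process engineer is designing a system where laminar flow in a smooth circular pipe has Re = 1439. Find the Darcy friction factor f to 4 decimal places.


f = 64 / Re
f = 64 / 1439
f = 0.0445


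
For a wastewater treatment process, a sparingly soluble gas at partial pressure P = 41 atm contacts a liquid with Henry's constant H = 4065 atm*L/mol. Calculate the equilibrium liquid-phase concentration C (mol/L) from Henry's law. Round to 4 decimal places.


C = P / H
C = 41 / 4065
C = 0.0101 mol/L


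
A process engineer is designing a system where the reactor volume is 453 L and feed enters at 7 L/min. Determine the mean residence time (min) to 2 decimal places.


tau = V / v0
tau = 453 / 7
tau = 64.71 min


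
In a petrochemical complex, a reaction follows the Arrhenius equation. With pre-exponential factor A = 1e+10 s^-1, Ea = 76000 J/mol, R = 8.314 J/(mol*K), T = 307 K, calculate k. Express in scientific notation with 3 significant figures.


k = A * exp(-Ea/(R*T))
k = 1e+10 * exp(-76000 / (8.314 * 307))
k = 1e+10 * exp(-29.775921)
k = 1.17e-03


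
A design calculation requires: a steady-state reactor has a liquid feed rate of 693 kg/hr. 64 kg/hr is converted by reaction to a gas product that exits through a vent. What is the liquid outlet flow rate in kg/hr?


Steady-state mass balance on the main outlet: F_out = F_in - F_removed
F_out = 693 - 64
F_out = 629 kg/hr


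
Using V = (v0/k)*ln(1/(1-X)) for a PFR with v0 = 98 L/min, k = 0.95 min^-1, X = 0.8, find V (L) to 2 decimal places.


V = (v0/k) * ln(1/(1-X))
V = (98/0.95) * ln(1/(1-0.8))
V = 103.157895 * ln(5.0)
V = 103.157895 * 1.609438
V = 166.03 L


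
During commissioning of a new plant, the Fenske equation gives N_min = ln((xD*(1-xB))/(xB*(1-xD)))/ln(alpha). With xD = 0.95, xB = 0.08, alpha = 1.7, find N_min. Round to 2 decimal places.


N_min = ln((xD*(1-xB))/(xB*(1-xD))) / ln(alpha)
Numerator inside ln: 0.874 / 0.004 = 218.5
ln(218.5) = 5.386786
ln(alpha) = ln(1.7) = 0.530628
N_min = 5.386786 / 0.530628 = 10.15


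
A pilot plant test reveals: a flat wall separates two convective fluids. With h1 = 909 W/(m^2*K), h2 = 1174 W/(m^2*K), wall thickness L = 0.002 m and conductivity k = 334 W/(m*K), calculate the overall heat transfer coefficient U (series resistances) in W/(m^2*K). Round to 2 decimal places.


1/U = 1/h1 + L/k + 1/h2
1/U = 1/909 + 0.002/334 + 1/1174
1/U = 0.00110011 + 5.988e-06 + 0.0008517888
1/U = 0.0019578868
U = 510.75 W/(m^2*K)


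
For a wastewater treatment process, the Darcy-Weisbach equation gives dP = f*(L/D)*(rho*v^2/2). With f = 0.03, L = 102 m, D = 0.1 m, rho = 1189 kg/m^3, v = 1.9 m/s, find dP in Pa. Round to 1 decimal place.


dP = f * (L/D) * (rho*v^2/2)
dP = 0.03 * (102/0.1) * (1189*1.9^2/2)
L/D = 1020.0
rho*v^2/2 = 1189*3.61/2 = 2146.145
dP = 0.03 * 1020.0 * 2146.145
dP = 65672.0 Pa
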